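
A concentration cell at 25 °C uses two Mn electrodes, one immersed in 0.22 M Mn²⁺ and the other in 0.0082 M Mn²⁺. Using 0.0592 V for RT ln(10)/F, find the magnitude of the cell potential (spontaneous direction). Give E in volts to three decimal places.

For a concentration cell E°cell = 0. The 0.22 M side is the cathode (reduction is favoured where [Mn²⁺] is higher).
With n = 2, E = −(0.0592/2) log([Mn²⁺]ₐₙ/[Mn²⁺]꜀ₐₜ) = −(0.0592/2) log(0.0082/0.22) = −(0.0592/2)(-1.429) = +0.042 V.

+0.042 V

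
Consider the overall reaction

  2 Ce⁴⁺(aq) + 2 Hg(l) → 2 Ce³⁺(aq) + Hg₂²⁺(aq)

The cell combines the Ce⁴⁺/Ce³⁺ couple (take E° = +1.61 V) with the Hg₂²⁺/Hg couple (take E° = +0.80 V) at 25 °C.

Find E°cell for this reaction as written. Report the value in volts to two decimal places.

+0.81 V

The Ce⁴⁺/Ce³⁺ couple has the higher reduction potential, so it is the cathode; Hg₂²⁺/Hg is oxidised at the anode.
E°cell = E°(cathode) − E°(anode) = (+1.61) − (+0.80) = +0.81 V.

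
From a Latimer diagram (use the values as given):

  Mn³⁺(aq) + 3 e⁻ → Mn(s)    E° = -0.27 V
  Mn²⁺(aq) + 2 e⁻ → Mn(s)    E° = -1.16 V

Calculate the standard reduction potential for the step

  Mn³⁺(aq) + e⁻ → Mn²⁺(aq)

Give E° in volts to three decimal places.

Sequential free energies add, so n₃E°₃ = n₁E°₁ + n₂E°₂.
With n₃ = 3, and the known step contributing 2×(-1.16) V, the unknown satisfies 1·E° = 3×(-0.27) − 2×(-1.16) = +1.510.
E° = +1.510 / 1 = +1.510 V.

+1.510 V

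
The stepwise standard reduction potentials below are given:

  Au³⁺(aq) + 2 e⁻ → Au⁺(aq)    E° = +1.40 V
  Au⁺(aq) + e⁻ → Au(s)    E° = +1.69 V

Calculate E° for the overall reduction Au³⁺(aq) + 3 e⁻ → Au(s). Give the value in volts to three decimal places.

Standard free energies of sequential steps add: ΔG°₃ = ΔG°₁ + ΔG°₂, so n₃E°₃ = n₁E°₁ + n₂E°₂.
E°₃ = (2×+1.40 + 1×+1.69) / 3 = (+4.490) / 3 = +1.497 V.

+1.497 V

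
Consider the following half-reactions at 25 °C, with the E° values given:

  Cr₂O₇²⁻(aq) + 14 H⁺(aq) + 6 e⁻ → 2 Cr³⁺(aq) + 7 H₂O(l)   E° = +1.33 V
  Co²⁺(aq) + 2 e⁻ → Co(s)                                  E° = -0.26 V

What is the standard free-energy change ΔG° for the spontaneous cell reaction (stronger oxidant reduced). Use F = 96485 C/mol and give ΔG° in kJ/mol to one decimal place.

Cr₂O₇²⁻/Cr³⁺ (E° = +1.33 V) is the cathode; Co²⁺/Co (E° = -0.26 V) is the anode, so E°cell = +1.59 V.
Balancing electrons gives n = 6 (lcm of 6 and 2).
ΔG° = −nFE° = −(6)(96485)(+1.59) = -920,467 J = -920.5 kJ/mol.

-920.5 kJ/mol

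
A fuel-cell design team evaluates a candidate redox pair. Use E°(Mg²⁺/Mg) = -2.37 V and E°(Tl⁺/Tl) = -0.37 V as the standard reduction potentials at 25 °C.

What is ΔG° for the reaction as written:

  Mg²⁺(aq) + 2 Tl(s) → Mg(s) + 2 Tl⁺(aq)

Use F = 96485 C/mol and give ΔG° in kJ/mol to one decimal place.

As written, Mg²⁺/Mg is reduced (cathode) and Tl⁺/Tl is oxidised (anode), so E°cell = (-2.37) − (-0.37) = -2.00 V.
Balancing electrons gives n = 2.
ΔG° = −nFE° = −(2)(96485)(-2.00) = 385,940 J = +385.9 kJ/mol.

+385.9 kJ/mol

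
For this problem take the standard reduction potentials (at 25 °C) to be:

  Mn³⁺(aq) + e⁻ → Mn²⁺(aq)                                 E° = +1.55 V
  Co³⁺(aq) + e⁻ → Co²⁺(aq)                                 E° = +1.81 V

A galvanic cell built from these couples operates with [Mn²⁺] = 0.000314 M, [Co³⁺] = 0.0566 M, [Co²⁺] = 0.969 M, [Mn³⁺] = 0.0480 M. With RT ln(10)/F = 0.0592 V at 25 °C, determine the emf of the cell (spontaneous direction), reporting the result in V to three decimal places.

+0.058 V

Co³⁺/Co²⁺ is the cathode (higher E°), Mn³⁺/Mn²⁺ the anode: E°cell = +1.81 − (+1.55) = +0.26 V, n = 1.
Overall: Co³⁺(aq) + Mn²⁺(aq) → Co²⁺(aq) + Mn³⁺(aq)
Q = [Co²⁺]·[Mn³⁺] / ([Co³⁺]·[Mn²⁺]); log Q = 3.418.
E = E° − (0.0592/n) log Q = +0.26 − (0.0592/1)(3.418) = +0.058 V.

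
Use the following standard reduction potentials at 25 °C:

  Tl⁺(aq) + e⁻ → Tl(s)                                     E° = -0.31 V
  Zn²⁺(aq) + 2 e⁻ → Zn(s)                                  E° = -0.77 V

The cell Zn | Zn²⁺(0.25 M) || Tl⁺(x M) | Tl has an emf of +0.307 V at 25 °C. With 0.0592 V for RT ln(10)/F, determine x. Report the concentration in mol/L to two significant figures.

Tl⁺/Tl is the cathode, Zn²⁺/Zn the anode: E°cell = +0.46 V, n = 2.
Overall reaction: 2 Tl⁺(aq) + Zn(s) → 2 Tl(s) + Zn²⁺(aq); Q = [Zn²⁺]^1/[Tl⁺]^2.
From E = E° − (0.0592/n) log Q: log Q = (E° − E)·n/0.0592 = (+0.46 − (+0.307))·2/0.0592 = 5.1689.
So 2·log[Tl⁺] = 1·log(0.25) − log Q = -0.6021 − (5.1689) = -5.7710; log[Tl⁺] = -5.7710 / 2 = -2.8855; [Tl⁺] = 10^(-2.8855) ≈ 0.0013 M.

0.0013 M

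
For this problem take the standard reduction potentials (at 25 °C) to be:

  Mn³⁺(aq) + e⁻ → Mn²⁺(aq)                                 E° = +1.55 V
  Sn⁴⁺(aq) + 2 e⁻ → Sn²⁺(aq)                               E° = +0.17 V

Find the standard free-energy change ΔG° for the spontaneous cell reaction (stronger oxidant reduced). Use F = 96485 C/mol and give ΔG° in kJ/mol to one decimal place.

Mn³⁺/Mn²⁺ (E° = +1.55 V) is the cathode; Sn⁴⁺/Sn²⁺ (E° = +0.17 V) is the anode, so E°cell = +1.38 V.
Balancing electrons gives n = 2 (lcm of 1 and 2).
ΔG° = −nFE° = −(2)(96485)(+1.38) = -266,299 J = -266.3 kJ/mol.

-266.3 kJ/mol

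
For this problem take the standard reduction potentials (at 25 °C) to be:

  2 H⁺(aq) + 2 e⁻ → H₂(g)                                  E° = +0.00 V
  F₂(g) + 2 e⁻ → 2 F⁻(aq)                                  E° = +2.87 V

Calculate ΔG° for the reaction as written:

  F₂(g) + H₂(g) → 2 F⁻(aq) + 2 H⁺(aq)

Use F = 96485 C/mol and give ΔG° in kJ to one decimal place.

-553.8 kJ

As written, F₂/F⁻ is reduced (cathode) and H⁺/H₂ is oxidised (anode), so E°cell = (+2.87) − (+0.00) = +2.87 V.
Balancing electrons gives n = 2.
ΔG° = −nFE° = −(2)(96485)(+2.87) = -553,824 J = -553.8 kJ.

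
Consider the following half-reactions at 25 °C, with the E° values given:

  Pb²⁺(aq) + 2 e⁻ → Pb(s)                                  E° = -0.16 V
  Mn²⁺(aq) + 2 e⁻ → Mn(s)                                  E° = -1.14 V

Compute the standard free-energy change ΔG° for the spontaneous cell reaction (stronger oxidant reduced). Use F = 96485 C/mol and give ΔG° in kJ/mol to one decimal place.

Pb²⁺/Pb (E° = -0.16 V) is the cathode; Mn²⁺/Mn (E° = -1.14 V) is the anode, so E°cell = +0.98 V.
Balancing electrons gives n = 2 (lcm of 2 and 2).
ΔG° = −nFE° = −(2)(96485)(+0.98) = -189,111 J = -189.1 kJ/mol.

-189.1 kJ/mol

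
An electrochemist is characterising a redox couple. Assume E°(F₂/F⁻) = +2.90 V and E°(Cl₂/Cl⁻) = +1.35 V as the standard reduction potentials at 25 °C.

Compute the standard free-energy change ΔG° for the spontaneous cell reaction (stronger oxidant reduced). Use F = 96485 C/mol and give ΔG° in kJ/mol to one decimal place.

F₂/F⁻ (E° = +2.90 V) is the cathode; Cl₂/Cl⁻ (E° = +1.35 V) is the anode, so E°cell = +1.55 V.
Balancing electrons gives n = 2 (lcm of 2 and 2).
ΔG° = −nFE° = −(2)(96485)(+1.55) = -299,104 J = -299.1 kJ/mol.

-299.1 kJ/mol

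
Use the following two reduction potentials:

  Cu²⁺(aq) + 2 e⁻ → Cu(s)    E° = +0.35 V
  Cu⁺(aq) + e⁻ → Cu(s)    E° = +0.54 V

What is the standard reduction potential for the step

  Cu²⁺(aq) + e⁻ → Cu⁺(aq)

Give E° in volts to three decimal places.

Sequential free energies add, so n₃E°₃ = n₁E°₁ + n₂E°₂.
With n₃ = 2, and the known step contributing 1×(+0.54) V, the unknown satisfies 1·E° = 2×(+0.35) − 1×(+0.54) = +0.160.
E° = +0.160 / 1 = +0.160 V.

+0.160 V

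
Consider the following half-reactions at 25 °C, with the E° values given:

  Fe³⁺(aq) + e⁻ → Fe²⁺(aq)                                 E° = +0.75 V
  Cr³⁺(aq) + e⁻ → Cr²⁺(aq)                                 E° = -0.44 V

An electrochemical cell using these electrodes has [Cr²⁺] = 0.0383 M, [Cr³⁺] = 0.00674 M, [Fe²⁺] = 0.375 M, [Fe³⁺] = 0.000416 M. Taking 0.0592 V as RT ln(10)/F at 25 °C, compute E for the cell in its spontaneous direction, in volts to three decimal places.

+1.060 V

Fe³⁺/Fe²⁺ is the cathode (higher E°), Cr³⁺/Cr²⁺ the anode: E°cell = +0.75 − (-0.44) = +1.19 V, n = 1.
Overall: Fe³⁺(aq) + Cr²⁺(aq) → Fe²⁺(aq) + Cr³⁺(aq)
Q = [Fe²⁺]·[Cr³⁺] / ([Fe³⁺]·[Cr²⁺]); log Q = 2.200.
E = E° − (0.0592/n) log Q = +1.19 − (0.0592/1)(2.200) = +1.060 V.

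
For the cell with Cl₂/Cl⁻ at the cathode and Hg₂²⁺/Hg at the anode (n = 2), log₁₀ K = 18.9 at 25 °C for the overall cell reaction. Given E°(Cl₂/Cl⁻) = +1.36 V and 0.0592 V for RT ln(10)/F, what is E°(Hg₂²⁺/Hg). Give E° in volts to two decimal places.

+0.80 V

E°cell = (0.0592/n)·log K = (0.0592/2)(18.9) = +0.559 V.
Since Cl₂/Cl⁻ is the cathode and Hg₂²⁺/Hg the anode, E°cell = E°(Cl₂/Cl⁻) − E°(Hg₂²⁺/Hg).
So E°(Hg₂²⁺/Hg) = E°(Cl₂/Cl⁻) − E°cell = (+1.36) − (+0.559) = +0.80 V.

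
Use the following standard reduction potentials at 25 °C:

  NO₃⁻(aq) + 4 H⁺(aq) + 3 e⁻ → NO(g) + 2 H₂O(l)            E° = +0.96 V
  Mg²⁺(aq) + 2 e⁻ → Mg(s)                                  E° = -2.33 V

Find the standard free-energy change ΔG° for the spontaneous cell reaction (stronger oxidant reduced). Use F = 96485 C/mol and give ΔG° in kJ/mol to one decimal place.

NO₃⁻/NO (E° = +0.96 V) is the cathode; Mg²⁺/Mg (E° = -2.33 V) is the anode, so E°cell = +3.29 V.
Balancing electrons gives n = 6 (lcm of 3 and 2).
ΔG° = −nFE° = −(6)(96485)(+3.29) = -1,904,614 J = -1904.6 kJ/mol.

-1904.6 kJ/mol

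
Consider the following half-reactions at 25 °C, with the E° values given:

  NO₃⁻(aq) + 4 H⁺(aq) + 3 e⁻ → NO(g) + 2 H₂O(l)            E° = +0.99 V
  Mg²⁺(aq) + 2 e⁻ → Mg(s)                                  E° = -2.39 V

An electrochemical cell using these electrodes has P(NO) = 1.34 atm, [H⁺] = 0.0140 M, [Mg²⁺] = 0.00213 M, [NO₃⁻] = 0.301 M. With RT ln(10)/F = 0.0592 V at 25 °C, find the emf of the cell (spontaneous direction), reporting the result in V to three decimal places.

NO₃⁻/NO is the cathode (higher E°), Mg²⁺/Mg the anode: E°cell = +0.99 − (-2.39) = +3.38 V, n = 6.
Overall: 2 NO₃⁻(aq) + 8 H⁺(aq) + 3 Mg(s) → 2 NO(g) + 4 H₂O(l) + 3 Mg²⁺(aq)
Q = P(NO)^2·[Mg²⁺]^3 / ([NO₃⁻]^2·[H⁺]^8); log Q = 8.113.
E = E° − (0.0592/n) log Q = +3.38 − (0.0592/6)(8.113) = +3.300 V.

+3.300 V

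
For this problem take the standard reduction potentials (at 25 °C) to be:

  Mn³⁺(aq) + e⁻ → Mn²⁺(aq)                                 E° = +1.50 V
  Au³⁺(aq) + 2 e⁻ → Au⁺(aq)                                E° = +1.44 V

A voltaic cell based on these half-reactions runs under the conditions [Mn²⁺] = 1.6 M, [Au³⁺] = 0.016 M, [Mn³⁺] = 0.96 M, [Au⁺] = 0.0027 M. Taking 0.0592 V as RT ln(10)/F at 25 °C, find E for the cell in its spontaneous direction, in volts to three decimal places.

+0.024 V

Mn³⁺/Mn²⁺ is the cathode (higher E°), Au³⁺/Au⁺ the anode: E°cell = +1.50 − (+1.44) = +0.06 V, n = 2.
Overall: 2 Mn³⁺(aq) + Au⁺(aq) → 2 Mn²⁺(aq) + Au³⁺(aq)
Q = [Mn²⁺]^2·[Au³⁺] / ([Mn³⁺]^2·[Au⁺]); log Q = 1.216.
E = E° − (0.0592/n) log Q = +0.06 − (0.0592/2)(1.216) = +0.024 V.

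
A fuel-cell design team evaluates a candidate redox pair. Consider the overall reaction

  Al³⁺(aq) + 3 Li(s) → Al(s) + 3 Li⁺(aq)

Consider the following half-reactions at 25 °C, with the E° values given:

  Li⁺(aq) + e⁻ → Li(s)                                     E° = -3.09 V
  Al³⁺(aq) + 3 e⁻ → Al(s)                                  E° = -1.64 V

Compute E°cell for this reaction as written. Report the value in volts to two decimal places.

+1.45 V

The Al³⁺/Al couple has the higher reduction potential, so it is the cathode; Li⁺/Li is oxidised at the anode.
E°cell = E°(cathode) − E°(anode) = (-1.64) − (-3.09) = +1.45 V.
Since E°cell > 0, the reaction is spontaneous under standard conditions.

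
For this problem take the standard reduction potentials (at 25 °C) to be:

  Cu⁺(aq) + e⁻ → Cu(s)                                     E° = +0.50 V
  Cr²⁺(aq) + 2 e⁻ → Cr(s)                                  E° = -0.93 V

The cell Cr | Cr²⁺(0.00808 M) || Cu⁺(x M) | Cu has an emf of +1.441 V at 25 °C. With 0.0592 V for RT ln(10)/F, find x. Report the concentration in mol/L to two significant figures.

Cu⁺/Cu is the cathode, Cr²⁺/Cr the anode: E°cell = +1.43 V, n = 2.
Overall reaction: 2 Cu⁺(aq) + Cr(s) → 2 Cu(s) + Cr²⁺(aq); Q = [Cr²⁺]^1/[Cu⁺]^2.
From E = E° − (0.0592/n) log Q: log Q = (E° − E)·n/0.0592 = (+1.43 − (+1.441))·2/0.0592 = -0.3716.
So 2·log[Cu⁺] = 1·log(0.00808) − log Q = -2.0926 − (-0.3716) = -1.7210; log[Cu⁺] = -1.7210 / 2 = -0.8605; [Cu⁺] = 10^(-0.8605) ≈ 0.14 M.

0.14 M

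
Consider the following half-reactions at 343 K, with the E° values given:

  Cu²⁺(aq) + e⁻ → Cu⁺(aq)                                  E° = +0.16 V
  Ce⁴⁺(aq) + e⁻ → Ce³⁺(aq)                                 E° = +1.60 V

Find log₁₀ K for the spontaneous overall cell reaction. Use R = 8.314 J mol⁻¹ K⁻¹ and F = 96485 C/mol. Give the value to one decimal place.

21.2

Cathode: Ce⁴⁺/Ce³⁺; anode: Cu²⁺/Cu⁺. E°cell = (+1.60) − (+0.16) = +1.44 V, with n = 1.
ΔG° = −nFE° = −RT ln K, so ln K = nFE°/(RT) = (1)(96485)(+1.44) / ((8.314)(343)) = 48.721.
log₁₀ K = 48.721 / ln 10 = 21.2.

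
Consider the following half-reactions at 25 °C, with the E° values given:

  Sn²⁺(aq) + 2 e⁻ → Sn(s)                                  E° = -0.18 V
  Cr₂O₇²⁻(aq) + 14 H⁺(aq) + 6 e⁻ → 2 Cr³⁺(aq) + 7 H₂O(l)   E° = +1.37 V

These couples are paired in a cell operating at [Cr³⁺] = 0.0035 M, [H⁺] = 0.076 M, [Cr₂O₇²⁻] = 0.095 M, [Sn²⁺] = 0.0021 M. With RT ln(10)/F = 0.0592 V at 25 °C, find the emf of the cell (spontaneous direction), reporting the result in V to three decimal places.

Cr₂O₇²⁻/Cr³⁺ is the cathode (higher E°), Sn²⁺/Sn the anode: E°cell = +1.37 − (-0.18) = +1.55 V, n = 6.
Overall: Cr₂O₇²⁻(aq) + 14 H⁺(aq) + 3 Sn(s) → 2 Cr³⁺(aq) + 7 H₂O(l) + 3 Sn²⁺(aq)
Q = [Cr³⁺]^2·[Sn²⁺]^3 / ([Cr₂O₇²⁻]·[H⁺]^14); log Q = 3.746.
E = E° − (0.0592/n) log Q = +1.55 − (0.0592/6)(3.746) = +1.513 V.

+1.513 V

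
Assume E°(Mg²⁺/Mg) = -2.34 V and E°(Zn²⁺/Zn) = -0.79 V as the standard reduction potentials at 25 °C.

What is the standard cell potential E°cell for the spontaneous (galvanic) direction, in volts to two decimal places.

+1.55 V

The Zn²⁺/Zn couple has the higher reduction potential, so it is the cathode; Mg²⁺/Mg is oxidised at the anode.
E°cell = E°(cathode) − E°(anode) = (-0.79) − (-2.34) = +1.55 V.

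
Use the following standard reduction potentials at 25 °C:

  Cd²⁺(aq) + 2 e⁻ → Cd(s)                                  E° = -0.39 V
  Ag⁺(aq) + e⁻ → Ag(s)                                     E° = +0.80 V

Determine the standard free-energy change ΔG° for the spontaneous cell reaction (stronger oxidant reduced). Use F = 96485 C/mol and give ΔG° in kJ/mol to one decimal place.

Ag⁺/Ag (E° = +0.80 V) is the cathode; Cd²⁺/Cd (E° = -0.39 V) is the anode, so E°cell = +1.19 V.
Balancing electrons gives n = 2 (lcm of 1 and 2).
ΔG° = −nFE° = −(2)(96485)(+1.19) = -229,634 J = -229.6 kJ/mol.

-229.6 kJ/mol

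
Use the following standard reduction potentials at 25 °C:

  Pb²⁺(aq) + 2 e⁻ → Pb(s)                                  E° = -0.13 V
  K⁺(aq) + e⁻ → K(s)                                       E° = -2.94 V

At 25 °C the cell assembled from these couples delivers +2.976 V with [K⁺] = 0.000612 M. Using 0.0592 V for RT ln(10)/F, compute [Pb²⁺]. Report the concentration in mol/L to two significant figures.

0.15 M

Pb²⁺/Pb is the cathode, K⁺/K the anode: E°cell = +2.81 V, n = 2.
Overall reaction: Pb²⁺(aq) + 2 K(s) → Pb(s) + 2 K⁺(aq); Q = [K⁺]^2/[Pb²⁺]^1.
From E = E° − (0.0592/n) log Q: log Q = (E° − E)·n/0.0592 = (+2.81 − (+2.976))·2/0.0592 = -5.6081.
So 1·log[Pb²⁺] = 2·log(0.000612) − log Q = -6.4265 − (-5.6081) = -0.8184; [Pb²⁺] = 10^(-0.8184) ≈ 0.15 M.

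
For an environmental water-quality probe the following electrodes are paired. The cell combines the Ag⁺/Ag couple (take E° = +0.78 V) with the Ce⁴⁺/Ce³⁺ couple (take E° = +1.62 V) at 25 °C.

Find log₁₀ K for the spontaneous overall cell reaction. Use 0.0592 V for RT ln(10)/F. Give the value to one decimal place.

14.2

Cathode: Ce⁴⁺/Ce³⁺; anode: Ag⁺/Ag. E°cell = +0.84 V, n = 1.
log K = nE°cell / 0.0592 = (1)(+0.84) / 0.0592 = 14.2.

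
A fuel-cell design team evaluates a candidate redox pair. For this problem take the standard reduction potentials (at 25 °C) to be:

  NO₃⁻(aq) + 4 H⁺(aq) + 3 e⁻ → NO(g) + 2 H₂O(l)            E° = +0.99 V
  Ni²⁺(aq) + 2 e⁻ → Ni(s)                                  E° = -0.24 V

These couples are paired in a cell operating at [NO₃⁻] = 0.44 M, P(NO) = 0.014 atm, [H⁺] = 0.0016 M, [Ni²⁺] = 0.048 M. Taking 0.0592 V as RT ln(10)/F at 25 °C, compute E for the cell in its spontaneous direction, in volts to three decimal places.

NO₃⁻/NO is the cathode (higher E°), Ni²⁺/Ni the anode: E°cell = +0.99 − (-0.24) = +1.23 V, n = 6.
Overall: 2 NO₃⁻(aq) + 8 H⁺(aq) + 3 Ni(s) → 2 NO(g) + 4 H₂O(l) + 3 Ni²⁺(aq)
Q = P(NO)^2·[Ni²⁺]^3 / ([NO₃⁻]^2·[H⁺]^8); log Q = 15.416.
E = E° − (0.0592/n) log Q = +1.23 − (0.0592/6)(15.416) = +1.078 V.

+1.078 V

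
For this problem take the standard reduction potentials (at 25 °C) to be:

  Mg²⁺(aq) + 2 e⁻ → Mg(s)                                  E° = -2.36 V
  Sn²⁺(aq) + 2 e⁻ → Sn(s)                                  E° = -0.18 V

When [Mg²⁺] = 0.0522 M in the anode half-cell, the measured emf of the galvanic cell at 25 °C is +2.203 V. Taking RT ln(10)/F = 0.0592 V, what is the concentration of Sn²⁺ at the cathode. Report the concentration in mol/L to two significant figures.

Sn²⁺/Sn is the cathode, Mg²⁺/Mg the anode: E°cell = +2.18 V, n = 2.
Overall reaction: Sn²⁺(aq) + Mg(s) → Sn(s) + Mg²⁺(aq); Q = [Mg²⁺]^1/[Sn²⁺]^1.
From E = E° − (0.0592/n) log Q: log Q = (E° − E)·n/0.0592 = (+2.18 − (+2.203))·2/0.0592 = -0.7770.
So 1·log[Sn²⁺] = 1·log(0.0522) − log Q = -1.2823 − (-0.7770) = -0.5053; [Sn²⁺] = 10^(-0.5053) ≈ 0.31 M.

0.31 M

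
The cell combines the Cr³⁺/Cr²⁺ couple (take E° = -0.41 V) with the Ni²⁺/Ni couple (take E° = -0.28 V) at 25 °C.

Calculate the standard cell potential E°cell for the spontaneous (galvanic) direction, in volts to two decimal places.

+0.13 V

The Ni²⁺/Ni couple has the higher reduction potential, so it is the cathode; Cr³⁺/Cr²⁺ is oxidised at the anode.
E°cell = E°(cathode) − E°(anode) = (-0.28) − (-0.41) = +0.13 V.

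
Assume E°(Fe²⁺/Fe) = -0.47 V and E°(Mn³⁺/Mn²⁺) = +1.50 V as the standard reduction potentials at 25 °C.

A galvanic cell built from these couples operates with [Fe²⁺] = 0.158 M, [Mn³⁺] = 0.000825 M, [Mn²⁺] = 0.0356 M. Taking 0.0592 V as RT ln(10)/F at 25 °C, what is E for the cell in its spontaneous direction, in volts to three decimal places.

Mn³⁺/Mn²⁺ is the cathode (higher E°), Fe²⁺/Fe the anode: E°cell = +1.50 − (-0.47) = +1.97 V, n = 2.
Overall: 2 Mn³⁺(aq) + Fe(s) → 2 Mn²⁺(aq) + Fe²⁺(aq)
Q = [Mn²⁺]^2·[Fe²⁺] / ([Mn³⁺]^2); log Q = 2.469.
E = E° − (0.0592/n) log Q = +1.97 − (0.0592/2)(2.469) = +1.897 V.

+1.897 V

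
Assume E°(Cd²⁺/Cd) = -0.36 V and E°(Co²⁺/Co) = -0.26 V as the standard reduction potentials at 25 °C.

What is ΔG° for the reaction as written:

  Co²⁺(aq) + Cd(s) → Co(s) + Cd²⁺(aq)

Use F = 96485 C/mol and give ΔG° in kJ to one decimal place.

-19.3 kJ

As written, Co²⁺/Co is reduced (cathode) and Cd²⁺/Cd is oxidised (anode), so E°cell = (-0.26) − (-0.36) = +0.10 V.
Balancing electrons gives n = 2.
ΔG° = −nFE° = −(2)(96485)(+0.10) = -19,297 J = -19.3 kJ.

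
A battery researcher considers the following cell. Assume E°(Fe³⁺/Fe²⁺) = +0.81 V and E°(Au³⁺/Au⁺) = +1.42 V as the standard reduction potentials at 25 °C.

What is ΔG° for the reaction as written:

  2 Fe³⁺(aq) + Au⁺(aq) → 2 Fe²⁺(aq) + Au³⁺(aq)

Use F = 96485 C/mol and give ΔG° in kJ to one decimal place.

As written, Fe³⁺/Fe²⁺ is reduced (cathode) and Au³⁺/Au⁺ is oxidised (anode), so E°cell = (+0.81) − (+1.42) = -0.61 V.
Balancing electrons gives n = 2.
ΔG° = −nFE° = −(2)(96485)(-0.61) = 117,712 J = +117.7 kJ.

+117.7 kJ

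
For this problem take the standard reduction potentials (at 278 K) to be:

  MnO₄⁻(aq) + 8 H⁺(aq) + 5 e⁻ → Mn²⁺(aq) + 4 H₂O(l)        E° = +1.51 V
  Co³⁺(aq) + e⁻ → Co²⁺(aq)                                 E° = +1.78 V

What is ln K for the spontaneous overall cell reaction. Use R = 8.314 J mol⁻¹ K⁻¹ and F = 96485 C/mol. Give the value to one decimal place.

56.4

Cathode: Co³⁺/Co²⁺; anode: MnO₄⁻/Mn²⁺. E°cell = (+1.78) − (+1.51) = +0.27 V, with n = 5.
ΔG° = −nFE° = −RT ln K, so ln K = nFE°/(RT) = (5)(96485)(+0.27) / ((8.314)(278)) = 56.356.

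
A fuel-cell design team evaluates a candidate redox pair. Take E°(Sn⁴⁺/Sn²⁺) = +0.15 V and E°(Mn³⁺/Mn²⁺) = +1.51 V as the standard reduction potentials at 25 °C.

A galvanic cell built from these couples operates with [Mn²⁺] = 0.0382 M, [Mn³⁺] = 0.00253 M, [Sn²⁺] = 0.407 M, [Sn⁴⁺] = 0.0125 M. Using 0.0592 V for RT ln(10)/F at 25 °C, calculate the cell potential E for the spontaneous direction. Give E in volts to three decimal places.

Mn³⁺/Mn²⁺ is the cathode (higher E°), Sn⁴⁺/Sn²⁺ the anode: E°cell = +1.51 − (+0.15) = +1.36 V, n = 2.
Overall: 2 Mn³⁺(aq) + Sn²⁺(aq) → 2 Mn²⁺(aq) + Sn⁴⁺(aq)
Q = [Mn²⁺]^2·[Sn⁴⁺] / ([Mn³⁺]^2·[Sn²⁺]); log Q = 0.845.
E = E° − (0.0592/n) log Q = +1.36 − (0.0592/2)(0.845) = +1.335 V.

+1.335 V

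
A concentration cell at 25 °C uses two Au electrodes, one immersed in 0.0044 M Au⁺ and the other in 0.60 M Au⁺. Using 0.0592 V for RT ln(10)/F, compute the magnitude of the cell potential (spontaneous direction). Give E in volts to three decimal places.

+0.126 V

For a concentration cell E°cell = 0. The 0.60 M side is the cathode (reduction is favoured where [Au⁺] is higher).
With n = 1, E = −(0.0592/1) log([Au⁺]ₐₙ/[Au⁺]꜀ₐₜ) = −(0.0592/1) log(0.0044/0.6) = −(0.0592/1)(-2.135) = +0.126 V.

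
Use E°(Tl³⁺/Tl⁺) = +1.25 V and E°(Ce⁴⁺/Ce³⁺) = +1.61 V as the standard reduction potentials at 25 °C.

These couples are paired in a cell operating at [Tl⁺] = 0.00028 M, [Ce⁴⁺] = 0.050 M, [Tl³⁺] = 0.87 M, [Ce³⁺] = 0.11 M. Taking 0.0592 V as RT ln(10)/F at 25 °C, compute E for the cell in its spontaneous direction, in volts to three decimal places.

Ce⁴⁺/Ce³⁺ is the cathode (higher E°), Tl³⁺/Tl⁺ the anode: E°cell = +1.61 − (+1.25) = +0.36 V, n = 2.
Overall: 2 Ce⁴⁺(aq) + Tl⁺(aq) → 2 Ce³⁺(aq) + Tl³⁺(aq)
Q = [Ce³⁺]^2·[Tl³⁺] / ([Ce⁴⁺]^2·[Tl⁺]); log Q = 4.177.
E = E° − (0.0592/n) log Q = +0.36 − (0.0592/2)(4.177) = +0.236 V.

+0.236 V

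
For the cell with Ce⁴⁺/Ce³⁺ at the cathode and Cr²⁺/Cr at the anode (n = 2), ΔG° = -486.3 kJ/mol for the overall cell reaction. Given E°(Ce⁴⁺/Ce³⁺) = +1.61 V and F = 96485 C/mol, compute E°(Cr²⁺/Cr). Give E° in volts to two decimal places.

-0.91 V

E°cell = −ΔG°/(nF) = −(-486.3×10³)/((2)(96485)) = +2.520 V.
Since Ce⁴⁺/Ce³⁺ is the cathode and Cr²⁺/Cr the anode, E°cell = E°(Ce⁴⁺/Ce³⁺) − E°(Cr²⁺/Cr).
So E°(Cr²⁺/Cr) = E°(Ce⁴⁺/Ce³⁺) − E°cell = (+1.61) − (+2.520) = -0.91 V.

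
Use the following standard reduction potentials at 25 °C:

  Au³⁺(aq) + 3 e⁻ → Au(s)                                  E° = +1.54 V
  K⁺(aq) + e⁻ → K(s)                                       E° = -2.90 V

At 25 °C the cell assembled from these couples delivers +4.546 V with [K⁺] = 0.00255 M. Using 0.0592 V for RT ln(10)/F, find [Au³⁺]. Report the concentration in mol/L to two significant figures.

0.0039 M

Au³⁺/Au is the cathode, K⁺/K the anode: E°cell = +4.44 V, n = 3.
Overall reaction: Au³⁺(aq) + 3 K(s) → Au(s) + 3 K⁺(aq); Q = [K⁺]^3/[Au³⁺]^1.
From E = E° − (0.0592/n) log Q: log Q = (E° − E)·n/0.0592 = (+4.44 − (+4.546))·3/0.0592 = -5.3716.
So 1·log[Au³⁺] = 3·log(0.00255) − log Q = -7.7804 − (-5.3716) = -2.4088; [Au³⁺] = 10^(-2.4088) ≈ 0.0039 M.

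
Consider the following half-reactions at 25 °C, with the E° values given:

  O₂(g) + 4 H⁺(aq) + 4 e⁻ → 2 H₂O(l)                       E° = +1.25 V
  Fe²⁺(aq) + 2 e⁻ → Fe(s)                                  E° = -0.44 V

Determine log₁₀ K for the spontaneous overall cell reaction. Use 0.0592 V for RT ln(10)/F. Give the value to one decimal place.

Cathode: O₂/H₂O; anode: Fe²⁺/Fe. E°cell = +1.69 V, n = 4.
log K = nE°cell / 0.0592 = (4)(+1.69) / 0.0592 = 114.2.

114.2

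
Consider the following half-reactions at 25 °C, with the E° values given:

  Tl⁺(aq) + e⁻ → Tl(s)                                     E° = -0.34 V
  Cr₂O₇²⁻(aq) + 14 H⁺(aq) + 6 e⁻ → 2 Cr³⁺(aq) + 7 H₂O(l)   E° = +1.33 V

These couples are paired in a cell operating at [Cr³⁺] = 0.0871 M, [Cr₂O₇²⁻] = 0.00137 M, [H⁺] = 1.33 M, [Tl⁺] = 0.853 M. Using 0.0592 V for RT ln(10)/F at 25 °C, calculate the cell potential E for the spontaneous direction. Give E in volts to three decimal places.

+1.684 V

Cr₂O₇²⁻/Cr³⁺ is the cathode (higher E°), Tl⁺/Tl the anode: E°cell = +1.33 − (-0.34) = +1.67 V, n = 6.
Overall: Cr₂O₇²⁻(aq) + 14 H⁺(aq) + 6 Tl(s) → 2 Cr³⁺(aq) + 7 H₂O(l) + 6 Tl⁺(aq)
Q = [Cr³⁺]^2·[Tl⁺]^6 / ([Cr₂O₇²⁻]·[H⁺]^14); log Q = -1.405.
E = E° − (0.0592/n) log Q = +1.67 − (0.0592/6)(-1.405) = +1.684 V.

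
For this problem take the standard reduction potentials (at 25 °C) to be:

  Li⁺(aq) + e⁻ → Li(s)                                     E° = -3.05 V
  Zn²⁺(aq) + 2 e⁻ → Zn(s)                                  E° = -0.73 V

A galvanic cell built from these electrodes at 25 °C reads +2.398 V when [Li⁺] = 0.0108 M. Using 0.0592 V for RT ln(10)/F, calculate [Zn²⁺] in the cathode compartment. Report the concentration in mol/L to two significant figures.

Zn²⁺/Zn is the cathode, Li⁺/Li the anode: E°cell = +2.32 V, n = 2.
Overall reaction: Zn²⁺(aq) + 2 Li(s) → Zn(s) + 2 Li⁺(aq); Q = [Li⁺]^2/[Zn²⁺]^1.
From E = E° − (0.0592/n) log Q: log Q = (E° − E)·n/0.0592 = (+2.32 − (+2.398))·2/0.0592 = -2.6351.
So 1·log[Zn²⁺] = 2·log(0.0108) − log Q = -3.9332 − (-2.6351) = -1.2981; [Zn²⁺] = 10^(-1.2981) ≈ 0.050 M.

0.050 M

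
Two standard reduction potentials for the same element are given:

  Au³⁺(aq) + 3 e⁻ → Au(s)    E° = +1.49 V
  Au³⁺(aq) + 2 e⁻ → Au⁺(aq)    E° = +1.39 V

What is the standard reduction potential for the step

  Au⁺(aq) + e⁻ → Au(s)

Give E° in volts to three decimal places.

Sequential free energies add, so n₃E°₃ = n₁E°₁ + n₂E°₂.
With n₃ = 3, and the known step contributing 2×(+1.39) V, the unknown satisfies 1·E° = 3×(+1.49) − 2×(+1.39) = +1.690.
E° = +1.690 / 1 = +1.690 V.

+1.690 V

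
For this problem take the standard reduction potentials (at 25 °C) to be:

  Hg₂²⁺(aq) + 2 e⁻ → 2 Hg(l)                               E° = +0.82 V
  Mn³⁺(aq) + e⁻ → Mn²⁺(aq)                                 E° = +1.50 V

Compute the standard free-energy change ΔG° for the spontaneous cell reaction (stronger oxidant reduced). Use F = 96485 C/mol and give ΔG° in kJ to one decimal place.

-131.2 kJ

Mn³⁺/Mn²⁺ (E° = +1.50 V) is the cathode; Hg₂²⁺/Hg (E° = +0.82 V) is the anode, so E°cell = +0.68 V.
Balancing electrons gives n = 2 (lcm of 1 and 2).
ΔG° = −nFE° = −(2)(96485)(+0.68) = -131,220 J = -131.2 kJ.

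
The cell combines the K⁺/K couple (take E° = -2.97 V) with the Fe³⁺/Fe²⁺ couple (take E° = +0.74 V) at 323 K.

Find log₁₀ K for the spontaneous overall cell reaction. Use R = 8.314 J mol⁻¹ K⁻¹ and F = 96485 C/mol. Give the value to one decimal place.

57.9

Cathode: Fe³⁺/Fe²⁺; anode: K⁺/K. E°cell = (+0.74) − (-2.97) = +3.71 V, with n = 1.
ΔG° = −nFE° = −RT ln K, so ln K = nFE°/(RT) = (1)(96485)(+3.71) / ((8.314)(323)) = 133.297.
log₁₀ K = 133.297 / ln 10 = 57.9.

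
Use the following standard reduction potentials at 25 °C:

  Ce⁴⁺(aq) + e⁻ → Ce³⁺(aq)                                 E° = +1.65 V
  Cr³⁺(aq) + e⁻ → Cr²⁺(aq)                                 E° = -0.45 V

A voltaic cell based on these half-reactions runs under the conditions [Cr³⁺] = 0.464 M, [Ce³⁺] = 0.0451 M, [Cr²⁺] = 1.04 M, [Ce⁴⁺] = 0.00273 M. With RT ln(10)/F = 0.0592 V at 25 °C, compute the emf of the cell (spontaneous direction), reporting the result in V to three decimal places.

Ce⁴⁺/Ce³⁺ is the cathode (higher E°), Cr³⁺/Cr²⁺ the anode: E°cell = +1.65 − (-0.45) = +2.10 V, n = 1.
Overall: Ce⁴⁺(aq) + Cr²⁺(aq) → Ce³⁺(aq) + Cr³⁺(aq)
Q = [Ce³⁺]·[Cr³⁺] / ([Ce⁴⁺]·[Cr²⁺]); log Q = 0.867.
E = E° − (0.0592/n) log Q = +2.10 − (0.0592/1)(0.867) = +2.049 V.

+2.049 V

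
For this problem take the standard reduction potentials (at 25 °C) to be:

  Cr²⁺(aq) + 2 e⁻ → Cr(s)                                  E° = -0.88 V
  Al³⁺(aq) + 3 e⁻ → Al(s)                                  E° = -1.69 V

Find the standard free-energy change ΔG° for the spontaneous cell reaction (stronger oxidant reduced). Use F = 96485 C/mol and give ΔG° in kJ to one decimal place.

-468.9 kJ

Cr²⁺/Cr (E° = -0.88 V) is the cathode; Al³⁺/Al (E° = -1.69 V) is the anode, so E°cell = +0.81 V.
Balancing electrons gives n = 6 (lcm of 2 and 3).
ΔG° = −nFE° = −(6)(96485)(+0.81) = -468,917 J = -468.9 kJ.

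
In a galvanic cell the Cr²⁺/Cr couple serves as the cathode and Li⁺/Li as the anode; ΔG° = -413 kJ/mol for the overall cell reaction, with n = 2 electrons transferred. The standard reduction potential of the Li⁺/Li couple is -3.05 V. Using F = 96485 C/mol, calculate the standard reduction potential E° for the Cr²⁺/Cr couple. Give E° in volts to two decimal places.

-0.91 V

E°cell = −ΔG°/(nF) = −(-413×10³)/((2)(96485)) = +2.140 V.
Since Cr²⁺/Cr is the cathode and Li⁺/Li the anode, E°cell = E°(Cr²⁺/Cr) − E°(Li⁺/Li).
So E°(Cr²⁺/Cr) = E°cell + E°(Li⁺/Li) = +2.140 + (-3.05) = -0.91 V.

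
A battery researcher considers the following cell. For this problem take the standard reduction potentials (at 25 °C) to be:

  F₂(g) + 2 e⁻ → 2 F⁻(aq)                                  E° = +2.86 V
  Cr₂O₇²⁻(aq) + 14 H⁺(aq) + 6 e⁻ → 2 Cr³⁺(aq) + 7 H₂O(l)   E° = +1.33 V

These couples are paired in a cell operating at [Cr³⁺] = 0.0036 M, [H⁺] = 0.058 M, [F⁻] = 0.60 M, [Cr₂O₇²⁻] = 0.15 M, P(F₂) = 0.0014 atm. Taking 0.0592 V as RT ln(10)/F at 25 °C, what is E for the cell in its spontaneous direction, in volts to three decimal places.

F₂/F⁻ is the cathode (higher E°), Cr₂O₇²⁻/Cr³⁺ the anode: E°cell = +2.86 − (+1.33) = +1.53 V, n = 6.
Overall: 3 F₂(g) + 2 Cr³⁺(aq) + 7 H₂O(l) → 6 F⁻(aq) + Cr₂O₇²⁻(aq) + 14 H⁺(aq)
Q = [F⁻]^6·[Cr₂O₇²⁻]·[H⁺]^14 / (P(F₂)^3·[Cr³⁺]^2); log Q = -6.018.
E = E° − (0.0592/n) log Q = +1.53 − (0.0592/6)(-6.018) = +1.589 V.

+1.589 V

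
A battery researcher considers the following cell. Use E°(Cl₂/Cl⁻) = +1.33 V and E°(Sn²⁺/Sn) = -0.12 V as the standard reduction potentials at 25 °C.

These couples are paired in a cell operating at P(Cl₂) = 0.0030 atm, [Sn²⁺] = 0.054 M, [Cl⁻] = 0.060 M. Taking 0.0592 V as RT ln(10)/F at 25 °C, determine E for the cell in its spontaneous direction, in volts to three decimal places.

Cl₂/Cl⁻ is the cathode (higher E°), Sn²⁺/Sn the anode: E°cell = +1.33 − (-0.12) = +1.45 V, n = 2.
Overall: Cl₂(g) + Sn(s) → 2 Cl⁻(aq) + Sn²⁺(aq)
Q = [Cl⁻]^2·[Sn²⁺] / (P(Cl₂)); log Q = -1.188.
E = E° − (0.0592/n) log Q = +1.45 − (0.0592/2)(-1.188) = +1.485 V.

+1.485 V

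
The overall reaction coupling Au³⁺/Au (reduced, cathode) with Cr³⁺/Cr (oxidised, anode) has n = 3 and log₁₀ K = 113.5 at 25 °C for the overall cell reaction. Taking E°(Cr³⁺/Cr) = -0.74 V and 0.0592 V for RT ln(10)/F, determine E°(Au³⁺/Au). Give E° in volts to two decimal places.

+1.50 V

E°cell = (0.0592/n)·log K = (0.0592/3)(113.5) = +2.240 V.
Since Au³⁺/Au is the cathode and Cr³⁺/Cr the anode, E°cell = E°(Au³⁺/Au) − E°(Cr³⁺/Cr).
So E°(Au³⁺/Au) = E°cell + E°(Cr³⁺/Cr) = +2.240 + (-0.74) = +1.50 V.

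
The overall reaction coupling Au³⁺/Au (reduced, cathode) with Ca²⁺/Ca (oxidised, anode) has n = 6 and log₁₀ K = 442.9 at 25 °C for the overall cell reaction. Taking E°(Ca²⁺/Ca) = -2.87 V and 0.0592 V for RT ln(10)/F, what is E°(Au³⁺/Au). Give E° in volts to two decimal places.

E°cell = (0.0592/n)·log K = (0.0592/6)(442.9) = +4.370 V.
Since Au³⁺/Au is the cathode and Ca²⁺/Ca the anode, E°cell = E°(Au³⁺/Au) − E°(Ca²⁺/Ca).
So E°(Au³⁺/Au) = E°cell + E°(Ca²⁺/Ca) = +4.370 + (-2.87) = +1.50 V.

+1.50 V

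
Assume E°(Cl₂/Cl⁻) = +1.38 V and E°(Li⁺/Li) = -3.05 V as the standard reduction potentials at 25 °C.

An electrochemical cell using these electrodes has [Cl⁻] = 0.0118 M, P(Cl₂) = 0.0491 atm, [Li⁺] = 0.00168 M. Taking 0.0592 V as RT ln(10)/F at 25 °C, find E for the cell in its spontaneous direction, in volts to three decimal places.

+4.670 V

Cl₂/Cl⁻ is the cathode (higher E°), Li⁺/Li the anode: E°cell = +1.38 − (-3.05) = +4.43 V, n = 2.
Overall: Cl₂(g) + 2 Li(s) → 2 Cl⁻(aq) + 2 Li⁺(aq)
Q = [Cl⁻]^2·[Li⁺]^2 / (P(Cl₂)); log Q = -8.097.
E = E° − (0.0592/n) log Q = +4.43 − (0.0592/2)(-8.097) = +4.670 V.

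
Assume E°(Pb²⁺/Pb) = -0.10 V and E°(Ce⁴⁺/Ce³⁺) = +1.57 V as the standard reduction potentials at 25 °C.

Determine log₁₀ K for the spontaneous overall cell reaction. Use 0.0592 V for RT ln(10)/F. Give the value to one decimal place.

Cathode: Ce⁴⁺/Ce³⁺; anode: Pb²⁺/Pb. E°cell = +1.67 V, n = 2.
log K = nE°cell / 0.0592 = (2)(+1.67) / 0.0592 = 56.4.

56.4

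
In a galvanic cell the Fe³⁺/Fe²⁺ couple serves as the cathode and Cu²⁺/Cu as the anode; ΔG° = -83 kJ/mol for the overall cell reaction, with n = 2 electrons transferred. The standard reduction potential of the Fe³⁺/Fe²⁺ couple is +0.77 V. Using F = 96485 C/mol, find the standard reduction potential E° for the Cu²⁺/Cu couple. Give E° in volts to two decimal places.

+0.34 V

E°cell = −ΔG°/(nF) = −(-83×10³)/((2)(96485)) = +0.430 V.
Since Fe³⁺/Fe²⁺ is the cathode and Cu²⁺/Cu the anode, E°cell = E°(Fe³⁺/Fe²⁺) − E°(Cu²⁺/Cu).
So E°(Cu²⁺/Cu) = E°(Fe³⁺/Fe²⁺) − E°cell = (+0.77) − (+0.430) = +0.34 V.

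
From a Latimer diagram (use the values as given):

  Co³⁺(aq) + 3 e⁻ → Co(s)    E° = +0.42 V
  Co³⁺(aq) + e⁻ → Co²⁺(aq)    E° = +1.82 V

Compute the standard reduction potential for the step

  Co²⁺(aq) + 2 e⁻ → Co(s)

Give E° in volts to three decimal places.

-0.280 V

Sequential free energies add, so n₃E°₃ = n₁E°₁ + n₂E°₂.
With n₃ = 3, and the known step contributing 1×(+1.82) V, the unknown satisfies 2·E° = 3×(+0.42) − 1×(+1.82) = -0.560.
E° = -0.560 / 2 = -0.280 V.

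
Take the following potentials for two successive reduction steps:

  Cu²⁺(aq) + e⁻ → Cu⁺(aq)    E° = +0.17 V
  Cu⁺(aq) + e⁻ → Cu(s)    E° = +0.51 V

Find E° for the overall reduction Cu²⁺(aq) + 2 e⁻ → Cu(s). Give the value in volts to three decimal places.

+0.340 V

Since ΔG° = −nFE° is additive over sequential reductions, n₃E°₃ = n₁E°₁ + n₂E°₂.
E°₃ = (1×+0.17 + 1×+0.51) / 2 = (+0.680) / 2 = +0.340 V.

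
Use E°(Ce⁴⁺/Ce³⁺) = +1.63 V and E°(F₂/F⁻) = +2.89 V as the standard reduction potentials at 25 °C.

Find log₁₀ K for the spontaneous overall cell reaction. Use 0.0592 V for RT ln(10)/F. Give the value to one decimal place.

42.6

Cathode: F₂/F⁻; anode: Ce⁴⁺/Ce³⁺. E°cell = +1.26 V, n = 2.
log K = nE°cell / 0.0592 = (2)(+1.26) / 0.0592 = 42.6.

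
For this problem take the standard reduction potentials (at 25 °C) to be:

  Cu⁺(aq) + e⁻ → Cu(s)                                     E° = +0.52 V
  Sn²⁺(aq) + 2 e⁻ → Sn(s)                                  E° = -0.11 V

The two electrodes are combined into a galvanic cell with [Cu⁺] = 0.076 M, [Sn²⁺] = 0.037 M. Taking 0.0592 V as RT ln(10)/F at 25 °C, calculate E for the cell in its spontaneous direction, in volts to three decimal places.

Cu⁺/Cu is the cathode (higher E°), Sn²⁺/Sn the anode: E°cell = +0.52 − (-0.11) = +0.63 V, n = 2.
Overall: 2 Cu⁺(aq) + Sn(s) → 2 Cu(s) + Sn²⁺(aq)
Q = [Sn²⁺] / ([Cu⁺]^2); log Q = 0.807.
E = E° − (0.0592/n) log Q = +0.63 − (0.0592/2)(0.807) = +0.606 V.

+0.606 V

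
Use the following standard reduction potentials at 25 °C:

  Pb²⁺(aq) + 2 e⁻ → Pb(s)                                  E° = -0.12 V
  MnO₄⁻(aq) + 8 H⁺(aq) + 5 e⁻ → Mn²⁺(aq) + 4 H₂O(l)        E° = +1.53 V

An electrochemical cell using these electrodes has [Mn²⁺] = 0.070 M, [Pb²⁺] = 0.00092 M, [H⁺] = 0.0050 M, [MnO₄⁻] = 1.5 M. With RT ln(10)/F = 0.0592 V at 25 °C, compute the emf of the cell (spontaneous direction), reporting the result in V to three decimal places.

MnO₄⁻/Mn²⁺ is the cathode (higher E°), Pb²⁺/Pb the anode: E°cell = +1.53 − (-0.12) = +1.65 V, n = 10.
Overall: 2 MnO₄⁻(aq) + 16 H⁺(aq) + 5 Pb(s) → 2 Mn²⁺(aq) + 8 H₂O(l) + 5 Pb²⁺(aq)
Q = [Mn²⁺]^2·[Pb²⁺]^5 / ([MnO₄⁻]^2·[H⁺]^16); log Q = 18.973.
E = E° − (0.0592/n) log Q = +1.65 − (0.0592/10)(18.973) = +1.538 V.

+1.538 V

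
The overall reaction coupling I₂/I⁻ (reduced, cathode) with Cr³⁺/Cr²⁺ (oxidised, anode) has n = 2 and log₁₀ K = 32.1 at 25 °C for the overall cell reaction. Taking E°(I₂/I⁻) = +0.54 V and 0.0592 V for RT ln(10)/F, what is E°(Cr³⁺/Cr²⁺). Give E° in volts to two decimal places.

-0.41 V

E°cell = (0.0592/n)·log K = (0.0592/2)(32.1) = +0.950 V.
Since I₂/I⁻ is the cathode and Cr³⁺/Cr²⁺ the anode, E°cell = E°(I₂/I⁻) − E°(Cr³⁺/Cr²⁺).
So E°(Cr³⁺/Cr²⁺) = E°(I₂/I⁻) − E°cell = (+0.54) − (+0.950) = -0.41 V.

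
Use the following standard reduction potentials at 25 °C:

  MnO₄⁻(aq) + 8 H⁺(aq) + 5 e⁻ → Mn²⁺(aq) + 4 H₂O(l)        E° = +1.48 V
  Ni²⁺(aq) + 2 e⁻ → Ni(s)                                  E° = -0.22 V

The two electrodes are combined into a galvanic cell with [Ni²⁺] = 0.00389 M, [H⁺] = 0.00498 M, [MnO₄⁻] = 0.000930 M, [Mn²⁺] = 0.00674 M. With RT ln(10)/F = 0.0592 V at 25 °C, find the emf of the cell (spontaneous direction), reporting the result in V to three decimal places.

+1.543 V

MnO₄⁻/Mn²⁺ is the cathode (higher E°), Ni²⁺/Ni the anode: E°cell = +1.48 − (-0.22) = +1.70 V, n = 10.
Overall: 2 MnO₄⁻(aq) + 16 H⁺(aq) + 5 Ni(s) → 2 Mn²⁺(aq) + 8 H₂O(l) + 5 Ni²⁺(aq)
Q = [Mn²⁺]^2·[Ni²⁺]^5 / ([MnO₄⁻]^2·[H⁺]^16); log Q = 26.514.
E = E° − (0.0592/n) log Q = +1.70 − (0.0592/10)(26.514) = +1.543 V.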